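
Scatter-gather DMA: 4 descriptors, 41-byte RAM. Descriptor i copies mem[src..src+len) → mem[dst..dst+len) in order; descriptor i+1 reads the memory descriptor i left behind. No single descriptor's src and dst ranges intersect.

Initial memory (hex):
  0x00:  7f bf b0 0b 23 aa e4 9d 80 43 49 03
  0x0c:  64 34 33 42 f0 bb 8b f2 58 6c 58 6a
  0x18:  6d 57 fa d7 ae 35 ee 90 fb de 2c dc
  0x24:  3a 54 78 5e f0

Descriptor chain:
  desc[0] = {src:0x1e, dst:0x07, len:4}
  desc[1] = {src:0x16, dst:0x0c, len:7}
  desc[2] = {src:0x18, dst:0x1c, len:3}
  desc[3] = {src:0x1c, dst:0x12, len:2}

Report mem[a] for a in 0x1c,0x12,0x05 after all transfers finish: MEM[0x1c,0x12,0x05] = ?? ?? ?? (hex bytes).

MEM[0x1c,0x12,0x05] = 6d 6d aa

[0] 0x1e->0x07 len=4 : ee 90 fb de
[1] 0x16->0x0c len=7 : 58 6a 6d 57 fa d7 ae
[2] 0x18->0x1c len=3 : 6d 57 fa
[3] 0x1c->0x12 len=2 : 6d 57
query mem[0x1c]=0x6d, mem[0x12]=0x6d, mem[0x05]=0xaa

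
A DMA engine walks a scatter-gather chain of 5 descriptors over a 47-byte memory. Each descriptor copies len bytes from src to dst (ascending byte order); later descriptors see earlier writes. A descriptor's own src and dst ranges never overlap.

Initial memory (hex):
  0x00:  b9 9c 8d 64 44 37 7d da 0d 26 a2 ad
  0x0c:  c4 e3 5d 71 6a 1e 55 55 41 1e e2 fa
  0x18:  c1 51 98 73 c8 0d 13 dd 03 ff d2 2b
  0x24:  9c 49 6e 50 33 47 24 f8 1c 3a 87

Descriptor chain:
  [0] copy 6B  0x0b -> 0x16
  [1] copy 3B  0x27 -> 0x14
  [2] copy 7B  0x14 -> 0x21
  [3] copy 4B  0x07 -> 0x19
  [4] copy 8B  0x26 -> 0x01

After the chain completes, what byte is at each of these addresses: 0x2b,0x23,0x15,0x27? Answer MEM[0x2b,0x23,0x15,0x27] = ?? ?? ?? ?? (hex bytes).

MEM[0x2b,0x23,0x15,0x27] = f8 47 33 71

#0 dst[0x16+6] := {0xad,0xc4,0xe3,0x5d,0x71,0x6a}
#1 dst[0x14+3] := {0x50,0x33,0x47}
#2 dst[0x21+7] := {0x50,0x33,0x47,0xc4,0xe3,0x5d,0x71}
#3 dst[0x19+4] := {0xda,0x0d,0x26,0xa2}
#4 dst[0x01+8] := {0x5d,0x71,0x33,0x47,0x24,0xf8,0x1c,0x3a}
query mem[0x2b]=0xf8, mem[0x23]=0x47, mem[0x15]=0x33, mem[0x27]=0x71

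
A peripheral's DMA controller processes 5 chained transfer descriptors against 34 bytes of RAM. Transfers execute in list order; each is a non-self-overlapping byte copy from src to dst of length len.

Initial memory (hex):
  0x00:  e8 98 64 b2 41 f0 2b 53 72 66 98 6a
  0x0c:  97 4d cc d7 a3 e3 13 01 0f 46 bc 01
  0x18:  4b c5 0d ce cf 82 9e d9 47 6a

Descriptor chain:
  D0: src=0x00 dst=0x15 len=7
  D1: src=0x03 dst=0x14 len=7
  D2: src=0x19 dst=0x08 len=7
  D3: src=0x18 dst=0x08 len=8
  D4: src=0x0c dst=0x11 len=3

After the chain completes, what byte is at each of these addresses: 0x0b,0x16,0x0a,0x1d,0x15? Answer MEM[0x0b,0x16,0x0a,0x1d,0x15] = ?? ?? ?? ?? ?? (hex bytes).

  after D0: wrote 7B at 0x15 = e89864b241f02b
  after D1: wrote 7B at 0x14 = b241f02b537266
  after D2: wrote 7B at 0x08 = 72662bcf829ed9
  after D3: wrote 8B at 0x08 = 5372662bcf829ed9
  after D4: wrote 3B at 0x11 = cf829e
query mem[0x0b]=0x2b, mem[0x16]=0xf0, mem[0x0a]=0x66, mem[0x1d]=0x82, mem[0x15]=0x41

MEM[0x0b,0x16,0x0a,0x1d,0x15] = 2b f0 66 82 41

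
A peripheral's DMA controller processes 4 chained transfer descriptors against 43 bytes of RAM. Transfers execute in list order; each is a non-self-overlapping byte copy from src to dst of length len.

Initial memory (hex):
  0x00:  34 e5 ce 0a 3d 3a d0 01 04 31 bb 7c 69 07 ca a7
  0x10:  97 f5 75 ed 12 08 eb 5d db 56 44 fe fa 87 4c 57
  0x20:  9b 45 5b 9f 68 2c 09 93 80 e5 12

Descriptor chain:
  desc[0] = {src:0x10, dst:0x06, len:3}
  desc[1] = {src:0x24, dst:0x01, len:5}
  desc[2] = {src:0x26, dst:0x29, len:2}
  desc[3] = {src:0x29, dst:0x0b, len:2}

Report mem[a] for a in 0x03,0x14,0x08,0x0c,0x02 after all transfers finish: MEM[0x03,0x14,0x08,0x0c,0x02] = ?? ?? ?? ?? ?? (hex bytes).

#0 dst[0x06+3] := {0x97,0xf5,0x75}
#1 dst[0x01+5] := {0x68,0x2c,0x09,0x93,0x80}
#2 dst[0x29+2] := {0x09,0x93}
#3 dst[0x0b+2] := {0x09,0x93}
query mem[0x03]=0x09, mem[0x14]=0x12, mem[0x08]=0x75, mem[0x0c]=0x93, mem[0x02]=0x2c

MEM[0x03,0x14,0x08,0x0c,0x02] = 09 12 75 93 2c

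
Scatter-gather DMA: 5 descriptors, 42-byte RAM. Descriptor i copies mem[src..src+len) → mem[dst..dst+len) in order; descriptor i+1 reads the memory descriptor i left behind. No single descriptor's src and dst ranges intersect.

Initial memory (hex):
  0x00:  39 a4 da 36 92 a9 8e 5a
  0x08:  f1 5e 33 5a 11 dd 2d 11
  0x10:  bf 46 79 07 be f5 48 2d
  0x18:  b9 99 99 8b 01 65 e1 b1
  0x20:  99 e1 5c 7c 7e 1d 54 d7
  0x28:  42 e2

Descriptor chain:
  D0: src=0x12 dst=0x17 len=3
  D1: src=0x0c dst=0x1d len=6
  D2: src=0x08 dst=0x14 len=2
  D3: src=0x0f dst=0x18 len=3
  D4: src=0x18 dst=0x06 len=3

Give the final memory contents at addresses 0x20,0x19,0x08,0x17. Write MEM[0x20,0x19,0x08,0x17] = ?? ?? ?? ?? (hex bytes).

MEM[0x20,0x19,0x08,0x17] = 11 bf 46 79

[0] 0x12->0x17 len=3 : 79 07 be
[1] 0x0c->0x1d len=6 : 11 dd 2d 11 bf 46
[2] 0x08->0x14 len=2 : f1 5e
[3] 0x0f->0x18 len=3 : 11 bf 46
[4] 0x18->0x06 len=3 : 11 bf 46
query mem[0x20]=0x11, mem[0x19]=0xbf, mem[0x08]=0x46, mem[0x17]=0x79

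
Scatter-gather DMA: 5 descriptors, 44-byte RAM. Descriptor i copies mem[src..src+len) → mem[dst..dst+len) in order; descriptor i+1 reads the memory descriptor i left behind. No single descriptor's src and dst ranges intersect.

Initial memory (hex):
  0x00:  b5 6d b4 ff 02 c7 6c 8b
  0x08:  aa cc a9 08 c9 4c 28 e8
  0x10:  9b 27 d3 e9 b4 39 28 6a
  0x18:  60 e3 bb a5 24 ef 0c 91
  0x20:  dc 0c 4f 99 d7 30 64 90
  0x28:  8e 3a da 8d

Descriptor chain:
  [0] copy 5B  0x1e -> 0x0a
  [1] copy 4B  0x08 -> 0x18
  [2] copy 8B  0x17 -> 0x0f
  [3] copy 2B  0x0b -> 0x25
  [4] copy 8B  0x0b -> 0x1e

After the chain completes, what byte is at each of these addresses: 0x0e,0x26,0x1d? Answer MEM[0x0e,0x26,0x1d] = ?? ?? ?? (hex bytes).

MEM[0x0e,0x26,0x1d] = 4f dc ef

D0: mem[0x0a..0x0e] <- [0c 91 dc 0c 4f]
D1: mem[0x18..0x1b] <- [aa cc 0c 91]
D2: mem[0x0f..0x16] <- [6a aa cc 0c 91 24 ef 0c]
D3: mem[0x25..0x26] <- [91 dc]
D4: mem[0x1e..0x25] <- [91 dc 0c 4f 6a aa cc 0c]
query mem[0x0e]=0x4f, mem[0x26]=0xdc, mem[0x1d]=0xef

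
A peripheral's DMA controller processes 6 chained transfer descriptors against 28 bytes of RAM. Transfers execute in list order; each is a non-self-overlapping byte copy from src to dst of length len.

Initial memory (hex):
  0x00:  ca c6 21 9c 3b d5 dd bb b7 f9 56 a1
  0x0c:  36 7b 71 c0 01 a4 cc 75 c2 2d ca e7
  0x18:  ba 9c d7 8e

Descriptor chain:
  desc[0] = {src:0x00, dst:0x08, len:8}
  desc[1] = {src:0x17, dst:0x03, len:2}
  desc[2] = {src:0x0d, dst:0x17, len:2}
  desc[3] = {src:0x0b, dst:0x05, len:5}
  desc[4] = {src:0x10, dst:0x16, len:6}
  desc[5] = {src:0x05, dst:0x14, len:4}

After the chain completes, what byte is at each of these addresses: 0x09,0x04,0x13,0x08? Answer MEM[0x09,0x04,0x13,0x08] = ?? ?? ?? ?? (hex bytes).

MEM[0x09,0x04,0x13,0x08] = bb ba 75 dd

  after D0: wrote 8B at 0x08 = cac6219c3bd5ddbb
  after D1: wrote 2B at 0x03 = e7ba
  after D2: wrote 2B at 0x17 = d5dd
  after D3: wrote 5B at 0x05 = 9c3bd5ddbb
  after D4: wrote 6B at 0x16 = 01a4cc75c22d
  after D5: wrote 4B at 0x14 = 9c3bd5dd
query mem[0x09]=0xbb, mem[0x04]=0xba, mem[0x13]=0x75, mem[0x08]=0xdd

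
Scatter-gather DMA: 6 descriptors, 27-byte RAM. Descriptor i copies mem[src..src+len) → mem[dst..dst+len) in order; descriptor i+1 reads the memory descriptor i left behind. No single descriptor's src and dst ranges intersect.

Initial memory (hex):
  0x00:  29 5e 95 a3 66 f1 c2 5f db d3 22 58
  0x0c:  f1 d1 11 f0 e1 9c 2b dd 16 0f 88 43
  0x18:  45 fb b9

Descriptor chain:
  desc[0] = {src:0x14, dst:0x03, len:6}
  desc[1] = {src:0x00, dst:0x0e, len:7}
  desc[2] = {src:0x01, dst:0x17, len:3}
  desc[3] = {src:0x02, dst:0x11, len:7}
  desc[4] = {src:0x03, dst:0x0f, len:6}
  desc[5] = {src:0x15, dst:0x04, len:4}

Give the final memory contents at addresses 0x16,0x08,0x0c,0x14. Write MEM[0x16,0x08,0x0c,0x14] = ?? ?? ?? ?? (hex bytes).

MEM[0x16,0x08,0x0c,0x14] = 45 fb f1 fb

#0 dst[0x03+6] := {0x16,0x0f,0x88,0x43,0x45,0xfb}
#1 dst[0x0e+7] := {0x29,0x5e,0x95,0x16,0x0f,0x88,0x43}
#2 dst[0x17+3] := {0x5e,0x95,0x16}
#3 dst[0x11+7] := {0x95,0x16,0x0f,0x88,0x43,0x45,0xfb}
#4 dst[0x0f+6] := {0x16,0x0f,0x88,0x43,0x45,0xfb}
#5 dst[0x04+4] := {0x43,0x45,0xfb,0x95}
query mem[0x16]=0x45, mem[0x08]=0xfb, mem[0x0c]=0xf1, mem[0x14]=0xfb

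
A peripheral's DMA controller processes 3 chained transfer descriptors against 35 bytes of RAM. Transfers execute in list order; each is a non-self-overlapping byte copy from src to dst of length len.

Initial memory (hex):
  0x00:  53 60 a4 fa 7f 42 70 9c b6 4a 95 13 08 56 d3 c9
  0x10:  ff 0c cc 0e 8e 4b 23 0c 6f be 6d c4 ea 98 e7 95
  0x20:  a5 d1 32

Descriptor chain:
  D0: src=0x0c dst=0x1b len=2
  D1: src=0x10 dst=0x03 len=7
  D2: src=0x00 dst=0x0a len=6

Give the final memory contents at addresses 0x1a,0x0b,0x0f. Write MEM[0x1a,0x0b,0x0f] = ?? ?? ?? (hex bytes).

MEM[0x1a,0x0b,0x0f] = 6d 60 cc

D0: mem[0x1b..0x1c] <- [08 56]
D1: mem[0x03..0x09] <- [ff 0c cc 0e 8e 4b 23]
D2: mem[0x0a..0x0f] <- [53 60 a4 ff 0c cc]
query mem[0x1a]=0x6d, mem[0x0b]=0x60, mem[0x0f]=0xcc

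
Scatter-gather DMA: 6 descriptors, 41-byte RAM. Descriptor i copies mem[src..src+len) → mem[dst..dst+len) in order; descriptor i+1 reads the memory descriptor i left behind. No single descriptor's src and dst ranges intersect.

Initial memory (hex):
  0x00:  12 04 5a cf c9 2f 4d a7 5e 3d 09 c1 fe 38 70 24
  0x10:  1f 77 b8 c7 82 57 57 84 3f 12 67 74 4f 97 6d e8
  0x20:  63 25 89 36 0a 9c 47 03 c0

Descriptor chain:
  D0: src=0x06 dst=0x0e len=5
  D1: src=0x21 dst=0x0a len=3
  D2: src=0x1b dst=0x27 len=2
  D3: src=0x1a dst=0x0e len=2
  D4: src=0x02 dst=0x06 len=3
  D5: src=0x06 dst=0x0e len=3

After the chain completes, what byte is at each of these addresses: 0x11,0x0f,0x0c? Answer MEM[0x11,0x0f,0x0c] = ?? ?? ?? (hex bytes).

MEM[0x11,0x0f,0x0c] = 3d cf 36

#0 dst[0x0e+5] := {0x4d,0xa7,0x5e,0x3d,0x09}
#1 dst[0x0a+3] := {0x25,0x89,0x36}
#2 dst[0x27+2] := {0x74,0x4f}
#3 dst[0x0e+2] := {0x67,0x74}
#4 dst[0x06+3] := {0x5a,0xcf,0xc9}
#5 dst[0x0e+3] := {0x5a,0xcf,0xc9}
query mem[0x11]=0x3d, mem[0x0f]=0xcf, mem[0x0c]=0x36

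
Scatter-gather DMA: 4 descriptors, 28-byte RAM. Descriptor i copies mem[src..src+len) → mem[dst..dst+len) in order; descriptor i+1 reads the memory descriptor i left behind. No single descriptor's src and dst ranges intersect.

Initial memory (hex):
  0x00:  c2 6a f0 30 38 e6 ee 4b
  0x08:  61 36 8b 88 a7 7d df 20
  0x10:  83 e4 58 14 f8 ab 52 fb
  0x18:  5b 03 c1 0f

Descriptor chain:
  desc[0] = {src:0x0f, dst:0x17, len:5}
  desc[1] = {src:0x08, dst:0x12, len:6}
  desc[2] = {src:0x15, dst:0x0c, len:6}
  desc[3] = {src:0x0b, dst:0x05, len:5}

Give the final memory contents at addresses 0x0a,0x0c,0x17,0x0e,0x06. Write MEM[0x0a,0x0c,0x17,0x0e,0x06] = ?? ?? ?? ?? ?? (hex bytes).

  after D0: wrote 5B at 0x17 = 2083e45814
  after D1: wrote 6B at 0x12 = 61368b88a77d
  after D2: wrote 6B at 0x0c = 88a77d83e458
  after D3: wrote 5B at 0x05 = 8888a77d83
query mem[0x0a]=0x8b, mem[0x0c]=0x88, mem[0x17]=0x7d, mem[0x0e]=0x7d, mem[0x06]=0x88

MEM[0x0a,0x0c,0x17,0x0e,0x06] = 8b 88 7d 7d 88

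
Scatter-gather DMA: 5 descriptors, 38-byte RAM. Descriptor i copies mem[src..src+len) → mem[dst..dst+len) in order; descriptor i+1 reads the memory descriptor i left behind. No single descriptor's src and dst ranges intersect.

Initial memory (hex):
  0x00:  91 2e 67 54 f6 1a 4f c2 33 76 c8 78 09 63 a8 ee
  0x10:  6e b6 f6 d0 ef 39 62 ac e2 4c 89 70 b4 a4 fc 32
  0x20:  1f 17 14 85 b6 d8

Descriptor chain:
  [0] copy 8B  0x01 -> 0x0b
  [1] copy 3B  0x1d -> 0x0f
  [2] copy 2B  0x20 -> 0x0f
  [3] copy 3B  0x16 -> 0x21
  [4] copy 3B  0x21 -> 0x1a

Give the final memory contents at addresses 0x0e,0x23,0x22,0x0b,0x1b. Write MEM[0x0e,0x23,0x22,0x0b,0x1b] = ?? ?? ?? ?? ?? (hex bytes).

MEM[0x0e,0x23,0x22,0x0b,0x1b] = f6 e2 ac 2e ac

[0] 0x01->0x0b len=8 : 2e 67 54 f6 1a 4f c2 33
[1] 0x1d->0x0f len=3 : a4 fc 32
[2] 0x20->0x0f len=2 : 1f 17
[3] 0x16->0x21 len=3 : 62 ac e2
[4] 0x21->0x1a len=3 : 62 ac e2
query mem[0x0e]=0xf6, mem[0x23]=0xe2, mem[0x22]=0xac, mem[0x0b]=0x2e, mem[0x1b]=0xac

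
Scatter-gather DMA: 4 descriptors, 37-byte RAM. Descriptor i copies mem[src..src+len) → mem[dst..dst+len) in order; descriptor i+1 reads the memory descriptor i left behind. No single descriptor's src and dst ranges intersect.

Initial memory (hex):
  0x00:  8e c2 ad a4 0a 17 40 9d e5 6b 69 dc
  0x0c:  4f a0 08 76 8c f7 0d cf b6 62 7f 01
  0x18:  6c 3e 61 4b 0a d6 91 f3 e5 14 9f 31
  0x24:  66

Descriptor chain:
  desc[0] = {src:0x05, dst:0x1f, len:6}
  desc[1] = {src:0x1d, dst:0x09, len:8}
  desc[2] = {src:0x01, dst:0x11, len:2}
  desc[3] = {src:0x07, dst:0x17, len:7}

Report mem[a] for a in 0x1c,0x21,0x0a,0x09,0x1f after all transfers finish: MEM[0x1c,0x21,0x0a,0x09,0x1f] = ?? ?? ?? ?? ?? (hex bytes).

[0] 0x05->0x1f len=6 : 17 40 9d e5 6b 69
[1] 0x1d->0x09 len=8 : d6 91 17 40 9d e5 6b 69
[2] 0x01->0x11 len=2 : c2 ad
[3] 0x07->0x17 len=7 : 9d e5 d6 91 17 40 9d
query mem[0x1c]=0x40, mem[0x21]=0x9d, mem[0x0a]=0x91, mem[0x09]=0xd6, mem[0x1f]=0x17

MEM[0x1c,0x21,0x0a,0x09,0x1f] = 40 9d 91 d6 17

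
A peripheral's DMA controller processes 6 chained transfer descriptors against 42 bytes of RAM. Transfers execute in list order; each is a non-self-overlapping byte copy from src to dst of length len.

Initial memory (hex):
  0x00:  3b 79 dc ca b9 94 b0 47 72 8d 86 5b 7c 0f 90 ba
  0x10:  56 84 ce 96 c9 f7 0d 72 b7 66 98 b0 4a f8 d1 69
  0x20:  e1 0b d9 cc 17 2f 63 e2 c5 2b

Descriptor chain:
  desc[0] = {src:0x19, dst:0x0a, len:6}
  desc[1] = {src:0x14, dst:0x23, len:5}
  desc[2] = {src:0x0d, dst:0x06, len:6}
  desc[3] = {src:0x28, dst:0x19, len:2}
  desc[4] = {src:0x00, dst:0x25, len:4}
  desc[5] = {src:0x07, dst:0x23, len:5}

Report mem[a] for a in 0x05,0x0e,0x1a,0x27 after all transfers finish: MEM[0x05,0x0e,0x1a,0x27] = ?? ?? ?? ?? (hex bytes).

D0: mem[0x0a..0x0f] <- [66 98 b0 4a f8 d1]
D1: mem[0x23..0x27] <- [c9 f7 0d 72 b7]
D2: mem[0x06..0x0b] <- [4a f8 d1 56 84 ce]
D3: mem[0x19..0x1a] <- [c5 2b]
D4: mem[0x25..0x28] <- [3b 79 dc ca]
D5: mem[0x23..0x27] <- [f8 d1 56 84 ce]
query mem[0x05]=0x94, mem[0x0e]=0xf8, mem[0x1a]=0x2b, mem[0x27]=0xce

MEM[0x05,0x0e,0x1a,0x27] = 94 f8 2b ce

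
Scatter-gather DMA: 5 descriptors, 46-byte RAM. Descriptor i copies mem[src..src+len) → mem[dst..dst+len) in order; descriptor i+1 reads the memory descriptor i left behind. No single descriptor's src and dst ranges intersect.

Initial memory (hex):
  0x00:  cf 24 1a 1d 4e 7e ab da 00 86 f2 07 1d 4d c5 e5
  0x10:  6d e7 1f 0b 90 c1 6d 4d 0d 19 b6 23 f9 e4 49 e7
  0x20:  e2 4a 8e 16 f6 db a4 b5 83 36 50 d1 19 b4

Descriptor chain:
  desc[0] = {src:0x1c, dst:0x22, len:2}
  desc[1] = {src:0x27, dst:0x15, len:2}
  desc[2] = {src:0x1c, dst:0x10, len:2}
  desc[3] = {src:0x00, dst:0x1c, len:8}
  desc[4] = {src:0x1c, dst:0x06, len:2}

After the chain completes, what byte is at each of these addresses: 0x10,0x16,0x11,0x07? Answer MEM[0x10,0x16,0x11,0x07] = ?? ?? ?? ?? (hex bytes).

  after D0: wrote 2B at 0x22 = f9e4
  after D1: wrote 2B at 0x15 = b583
  after D2: wrote 2B at 0x10 = f9e4
  after D3: wrote 8B at 0x1c = cf241a1d4e7eabda
  after D4: wrote 2B at 0x06 = cf24
query mem[0x10]=0xf9, mem[0x16]=0x83, mem[0x11]=0xe4, mem[0x07]=0x24

MEM[0x10,0x16,0x11,0x07] = f9 83 e4 24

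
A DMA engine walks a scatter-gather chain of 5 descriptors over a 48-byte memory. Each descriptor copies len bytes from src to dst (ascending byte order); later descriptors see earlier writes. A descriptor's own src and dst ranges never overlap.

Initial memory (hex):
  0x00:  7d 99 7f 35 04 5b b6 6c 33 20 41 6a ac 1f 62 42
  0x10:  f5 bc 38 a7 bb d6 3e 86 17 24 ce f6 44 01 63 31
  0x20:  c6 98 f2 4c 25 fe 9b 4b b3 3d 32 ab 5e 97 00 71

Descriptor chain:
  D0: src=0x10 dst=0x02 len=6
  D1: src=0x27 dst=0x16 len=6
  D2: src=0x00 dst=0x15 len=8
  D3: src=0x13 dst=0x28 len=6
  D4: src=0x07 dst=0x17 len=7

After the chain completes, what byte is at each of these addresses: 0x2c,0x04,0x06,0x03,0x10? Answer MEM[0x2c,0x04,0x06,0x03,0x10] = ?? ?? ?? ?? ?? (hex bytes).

D0: mem[0x02..0x07] <- [f5 bc 38 a7 bb d6]
D1: mem[0x16..0x1b] <- [4b b3 3d 32 ab 5e]
D2: mem[0x15..0x1c] <- [7d 99 f5 bc 38 a7 bb d6]
D3: mem[0x28..0x2d] <- [a7 bb 7d 99 f5 bc]
D4: mem[0x17..0x1d] <- [d6 33 20 41 6a ac 1f]
query mem[0x2c]=0xf5, mem[0x04]=0x38, mem[0x06]=0xbb, mem[0x03]=0xbc, mem[0x10]=0xf5

MEM[0x2c,0x04,0x06,0x03,0x10] = f5 38 bb bc f5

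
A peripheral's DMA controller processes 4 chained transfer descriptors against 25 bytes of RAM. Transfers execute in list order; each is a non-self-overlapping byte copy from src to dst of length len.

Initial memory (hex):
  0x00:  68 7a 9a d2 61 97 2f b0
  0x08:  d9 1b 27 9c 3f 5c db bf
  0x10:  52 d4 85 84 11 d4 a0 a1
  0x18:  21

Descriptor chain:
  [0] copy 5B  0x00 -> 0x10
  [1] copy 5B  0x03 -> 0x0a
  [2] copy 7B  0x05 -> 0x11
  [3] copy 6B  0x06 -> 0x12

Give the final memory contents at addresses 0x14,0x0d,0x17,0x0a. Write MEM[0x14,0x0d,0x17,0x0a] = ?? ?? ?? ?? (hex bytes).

MEM[0x14,0x0d,0x17,0x0a] = d9 2f 61 d2

#0 dst[0x10+5] := {0x68,0x7a,0x9a,0xd2,0x61}
#1 dst[0x0a+5] := {0xd2,0x61,0x97,0x2f,0xb0}
#2 dst[0x11+7] := {0x97,0x2f,0xb0,0xd9,0x1b,0xd2,0x61}
#3 dst[0x12+6] := {0x2f,0xb0,0xd9,0x1b,0xd2,0x61}
query mem[0x14]=0xd9, mem[0x0d]=0x2f, mem[0x17]=0x61, mem[0x0a]=0xd2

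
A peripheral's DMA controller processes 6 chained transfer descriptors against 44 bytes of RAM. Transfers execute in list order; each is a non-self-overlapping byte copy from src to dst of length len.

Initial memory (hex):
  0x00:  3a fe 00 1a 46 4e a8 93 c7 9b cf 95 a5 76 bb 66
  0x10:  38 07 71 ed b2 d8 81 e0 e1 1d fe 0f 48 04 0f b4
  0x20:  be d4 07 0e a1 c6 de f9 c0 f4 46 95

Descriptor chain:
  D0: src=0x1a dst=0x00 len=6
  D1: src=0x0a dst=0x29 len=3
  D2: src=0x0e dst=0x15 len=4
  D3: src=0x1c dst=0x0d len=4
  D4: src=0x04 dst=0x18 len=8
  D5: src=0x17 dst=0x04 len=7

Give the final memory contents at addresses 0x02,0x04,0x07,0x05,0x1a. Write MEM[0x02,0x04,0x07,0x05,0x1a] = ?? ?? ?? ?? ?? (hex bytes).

MEM[0x02,0x04,0x07,0x05,0x1a] = 48 38 a8 0f a8

[0] 0x1a->0x00 len=6 : fe 0f 48 04 0f b4
[1] 0x0a->0x29 len=3 : cf 95 a5
[2] 0x0e->0x15 len=4 : bb 66 38 07
[3] 0x1c->0x0d len=4 : 48 04 0f b4
[4] 0x04->0x18 len=8 : 0f b4 a8 93 c7 9b cf 95
[5] 0x17->0x04 len=7 : 38 0f b4 a8 93 c7 9b
query mem[0x02]=0x48, mem[0x04]=0x38, mem[0x07]=0xa8, mem[0x05]=0x0f, mem[0x1a]=0xa8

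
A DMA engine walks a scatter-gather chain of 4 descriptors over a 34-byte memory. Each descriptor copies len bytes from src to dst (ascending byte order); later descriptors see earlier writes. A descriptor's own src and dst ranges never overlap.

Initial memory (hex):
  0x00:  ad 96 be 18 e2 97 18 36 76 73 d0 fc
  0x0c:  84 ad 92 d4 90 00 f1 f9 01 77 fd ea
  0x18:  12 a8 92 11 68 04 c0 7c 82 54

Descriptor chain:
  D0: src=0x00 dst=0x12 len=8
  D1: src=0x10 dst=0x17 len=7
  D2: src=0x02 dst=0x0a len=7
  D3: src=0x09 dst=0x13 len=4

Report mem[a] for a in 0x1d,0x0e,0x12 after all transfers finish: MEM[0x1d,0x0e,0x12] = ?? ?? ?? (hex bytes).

MEM[0x1d,0x0e,0x12] = e2 18 ad

[0] 0x00->0x12 len=8 : ad 96 be 18 e2 97 18 36
[1] 0x10->0x17 len=7 : 90 00 ad 96 be 18 e2
[2] 0x02->0x0a len=7 : be 18 e2 97 18 36 76
[3] 0x09->0x13 len=4 : 73 be 18 e2
query mem[0x1d]=0xe2, mem[0x0e]=0x18, mem[0x12]=0xad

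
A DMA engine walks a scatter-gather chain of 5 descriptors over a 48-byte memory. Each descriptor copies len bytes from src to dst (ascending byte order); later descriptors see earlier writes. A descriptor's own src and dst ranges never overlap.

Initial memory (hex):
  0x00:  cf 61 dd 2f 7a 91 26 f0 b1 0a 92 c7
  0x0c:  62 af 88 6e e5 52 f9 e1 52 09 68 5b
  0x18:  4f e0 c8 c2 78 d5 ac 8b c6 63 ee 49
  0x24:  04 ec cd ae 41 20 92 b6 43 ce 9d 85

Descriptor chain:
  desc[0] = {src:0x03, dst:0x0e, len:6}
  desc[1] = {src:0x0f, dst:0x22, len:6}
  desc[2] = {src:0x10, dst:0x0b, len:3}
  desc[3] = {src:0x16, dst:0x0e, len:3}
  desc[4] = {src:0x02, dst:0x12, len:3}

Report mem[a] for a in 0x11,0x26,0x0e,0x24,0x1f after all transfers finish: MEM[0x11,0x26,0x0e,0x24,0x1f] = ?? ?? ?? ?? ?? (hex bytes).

MEM[0x11,0x26,0x0e,0x24,0x1f] = 26 b1 68 26 8b

D0: mem[0x0e..0x13] <- [2f 7a 91 26 f0 b1]
D1: mem[0x22..0x27] <- [7a 91 26 f0 b1 52]
D2: mem[0x0b..0x0d] <- [91 26 f0]
D3: mem[0x0e..0x10] <- [68 5b 4f]
D4: mem[0x12..0x14] <- [dd 2f 7a]
query mem[0x11]=0x26, mem[0x26]=0xb1, mem[0x0e]=0x68, mem[0x24]=0x26, mem[0x1f]=0x8b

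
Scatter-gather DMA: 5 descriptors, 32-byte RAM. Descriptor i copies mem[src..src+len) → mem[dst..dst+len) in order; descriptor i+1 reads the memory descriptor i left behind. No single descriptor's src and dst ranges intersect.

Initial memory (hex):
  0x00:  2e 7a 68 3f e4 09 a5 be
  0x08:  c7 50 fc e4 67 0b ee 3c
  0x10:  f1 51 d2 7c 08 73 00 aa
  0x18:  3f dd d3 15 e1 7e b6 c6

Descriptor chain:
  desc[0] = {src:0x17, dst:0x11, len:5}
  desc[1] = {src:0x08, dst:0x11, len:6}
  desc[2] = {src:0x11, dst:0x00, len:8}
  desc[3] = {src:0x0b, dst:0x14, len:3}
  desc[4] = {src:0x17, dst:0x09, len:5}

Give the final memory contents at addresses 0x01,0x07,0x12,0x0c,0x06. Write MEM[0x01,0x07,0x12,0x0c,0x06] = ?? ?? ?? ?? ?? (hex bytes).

  after D0: wrote 5B at 0x11 = aa3fddd315
  after D1: wrote 6B at 0x11 = c750fce4670b
  after D2: wrote 8B at 0x00 = c750fce4670baa3f
  after D3: wrote 3B at 0x14 = e4670b
  after D4: wrote 5B at 0x09 = aa3fddd315
query mem[0x01]=0x50, mem[0x07]=0x3f, mem[0x12]=0x50, mem[0x0c]=0xd3, mem[0x06]=0xaa

MEM[0x01,0x07,0x12,0x0c,0x06] = 50 3f 50 d3 aa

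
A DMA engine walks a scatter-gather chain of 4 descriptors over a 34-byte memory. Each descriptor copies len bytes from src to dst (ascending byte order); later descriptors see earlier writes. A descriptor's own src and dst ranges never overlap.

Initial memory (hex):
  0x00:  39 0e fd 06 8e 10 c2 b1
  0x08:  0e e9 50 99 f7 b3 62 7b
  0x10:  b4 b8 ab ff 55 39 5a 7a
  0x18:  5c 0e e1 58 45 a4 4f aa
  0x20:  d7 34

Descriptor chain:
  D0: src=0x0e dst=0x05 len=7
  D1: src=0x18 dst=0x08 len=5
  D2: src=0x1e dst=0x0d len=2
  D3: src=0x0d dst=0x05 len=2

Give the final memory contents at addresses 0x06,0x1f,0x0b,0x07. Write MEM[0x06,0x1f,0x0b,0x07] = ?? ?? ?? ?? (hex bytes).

D0: mem[0x05..0x0b] <- [62 7b b4 b8 ab ff 55]
D1: mem[0x08..0x0c] <- [5c 0e e1 58 45]
D2: mem[0x0d..0x0e] <- [4f aa]
D3: mem[0x05..0x06] <- [4f aa]
query mem[0x06]=0xaa, mem[0x1f]=0xaa, mem[0x0b]=0x58, mem[0x07]=0xb4

MEM[0x06,0x1f,0x0b,0x07] = aa aa 58 b4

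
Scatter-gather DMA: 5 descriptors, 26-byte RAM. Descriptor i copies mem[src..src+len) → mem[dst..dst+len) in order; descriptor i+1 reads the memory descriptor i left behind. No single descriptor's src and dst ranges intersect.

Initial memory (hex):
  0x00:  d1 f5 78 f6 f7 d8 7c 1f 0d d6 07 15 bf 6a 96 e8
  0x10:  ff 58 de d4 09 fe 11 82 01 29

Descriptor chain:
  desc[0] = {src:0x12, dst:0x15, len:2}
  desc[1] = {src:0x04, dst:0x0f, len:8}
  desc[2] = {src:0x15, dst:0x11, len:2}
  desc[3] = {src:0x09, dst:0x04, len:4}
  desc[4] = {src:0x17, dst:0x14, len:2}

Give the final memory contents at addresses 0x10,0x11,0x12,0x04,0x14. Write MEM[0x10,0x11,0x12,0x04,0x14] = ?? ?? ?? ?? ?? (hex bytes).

D0: mem[0x15..0x16] <- [de d4]
D1: mem[0x0f..0x16] <- [f7 d8 7c 1f 0d d6 07 15]
D2: mem[0x11..0x12] <- [07 15]
D3: mem[0x04..0x07] <- [d6 07 15 bf]
D4: mem[0x14..0x15] <- [82 01]
query mem[0x10]=0xd8, mem[0x11]=0x07, mem[0x12]=0x15, mem[0x04]=0xd6, mem[0x14]=0x82

MEM[0x10,0x11,0x12,0x04,0x14] = d8 07 15 d6 82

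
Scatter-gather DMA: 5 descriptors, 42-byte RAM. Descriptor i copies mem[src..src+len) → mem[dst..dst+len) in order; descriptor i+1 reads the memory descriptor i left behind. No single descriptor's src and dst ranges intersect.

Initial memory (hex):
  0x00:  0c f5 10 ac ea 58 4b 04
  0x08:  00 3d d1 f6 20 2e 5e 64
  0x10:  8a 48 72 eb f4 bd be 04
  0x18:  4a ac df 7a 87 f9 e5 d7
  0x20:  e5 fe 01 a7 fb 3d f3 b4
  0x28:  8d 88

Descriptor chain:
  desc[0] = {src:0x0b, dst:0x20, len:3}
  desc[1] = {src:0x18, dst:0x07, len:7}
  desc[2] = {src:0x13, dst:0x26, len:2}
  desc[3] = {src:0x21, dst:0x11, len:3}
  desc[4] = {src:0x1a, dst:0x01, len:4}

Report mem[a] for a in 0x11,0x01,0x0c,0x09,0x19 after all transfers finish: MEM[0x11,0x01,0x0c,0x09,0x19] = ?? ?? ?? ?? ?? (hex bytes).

D0: mem[0x20..0x22] <- [f6 20 2e]
D1: mem[0x07..0x0d] <- [4a ac df 7a 87 f9 e5]
D2: mem[0x26..0x27] <- [eb f4]
D3: mem[0x11..0x13] <- [20 2e a7]
D4: mem[0x01..0x04] <- [df 7a 87 f9]
query mem[0x11]=0x20, mem[0x01]=0xdf, mem[0x0c]=0xf9, mem[0x09]=0xdf, mem[0x19]=0xac

MEM[0x11,0x01,0x0c,0x09,0x19] = 20 df f9 df ac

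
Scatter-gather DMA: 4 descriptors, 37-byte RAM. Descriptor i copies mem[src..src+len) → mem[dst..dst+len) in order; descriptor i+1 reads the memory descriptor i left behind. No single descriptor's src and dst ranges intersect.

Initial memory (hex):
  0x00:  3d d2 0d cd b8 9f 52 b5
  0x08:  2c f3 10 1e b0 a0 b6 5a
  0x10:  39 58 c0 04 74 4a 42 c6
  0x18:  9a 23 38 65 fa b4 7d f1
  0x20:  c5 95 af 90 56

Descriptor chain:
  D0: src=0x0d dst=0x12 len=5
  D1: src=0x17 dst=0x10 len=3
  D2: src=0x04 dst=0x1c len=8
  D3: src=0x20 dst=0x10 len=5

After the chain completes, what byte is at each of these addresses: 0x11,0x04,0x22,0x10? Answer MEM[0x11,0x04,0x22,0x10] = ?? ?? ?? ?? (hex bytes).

MEM[0x11,0x04,0x22,0x10] = f3 b8 10 2c

D0: mem[0x12..0x16] <- [a0 b6 5a 39 58]
D1: mem[0x10..0x12] <- [c6 9a 23]
D2: mem[0x1c..0x23] <- [b8 9f 52 b5 2c f3 10 1e]
D3: mem[0x10..0x14] <- [2c f3 10 1e 56]
query mem[0x11]=0xf3, mem[0x04]=0xb8, mem[0x22]=0x10, mem[0x10]=0x2c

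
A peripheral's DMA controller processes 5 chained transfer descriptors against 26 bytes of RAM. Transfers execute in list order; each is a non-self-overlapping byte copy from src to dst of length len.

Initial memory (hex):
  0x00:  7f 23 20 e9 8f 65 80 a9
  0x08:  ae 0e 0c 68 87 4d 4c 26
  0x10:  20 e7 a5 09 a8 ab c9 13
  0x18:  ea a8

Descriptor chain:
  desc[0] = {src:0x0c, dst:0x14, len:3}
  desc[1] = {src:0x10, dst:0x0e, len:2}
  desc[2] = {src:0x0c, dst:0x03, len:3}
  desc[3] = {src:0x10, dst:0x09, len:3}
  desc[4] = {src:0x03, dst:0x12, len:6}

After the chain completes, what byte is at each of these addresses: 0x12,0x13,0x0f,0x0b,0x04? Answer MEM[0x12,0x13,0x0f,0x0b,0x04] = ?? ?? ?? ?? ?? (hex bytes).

MEM[0x12,0x13,0x0f,0x0b,0x04] = 87 4d e7 a5 4d

#0 dst[0x14+3] := {0x87,0x4d,0x4c}
#1 dst[0x0e+2] := {0x20,0xe7}
#2 dst[0x03+3] := {0x87,0x4d,0x20}
#3 dst[0x09+3] := {0x20,0xe7,0xa5}
#4 dst[0x12+6] := {0x87,0x4d,0x20,0x80,0xa9,0xae}
query mem[0x12]=0x87, mem[0x13]=0x4d, mem[0x0f]=0xe7, mem[0x0b]=0xa5, mem[0x04]=0x4d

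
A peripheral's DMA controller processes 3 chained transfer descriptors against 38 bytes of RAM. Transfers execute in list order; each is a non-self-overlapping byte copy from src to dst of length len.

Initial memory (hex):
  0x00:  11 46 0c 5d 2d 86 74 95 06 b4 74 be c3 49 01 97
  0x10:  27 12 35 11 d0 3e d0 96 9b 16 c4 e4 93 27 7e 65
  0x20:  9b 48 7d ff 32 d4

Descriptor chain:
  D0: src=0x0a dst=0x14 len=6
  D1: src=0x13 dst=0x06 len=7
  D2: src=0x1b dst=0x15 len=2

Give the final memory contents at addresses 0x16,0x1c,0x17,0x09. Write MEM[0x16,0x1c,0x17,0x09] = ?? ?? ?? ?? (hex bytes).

MEM[0x16,0x1c,0x17,0x09] = 93 93 49 c3

D0: mem[0x14..0x19] <- [74 be c3 49 01 97]
D1: mem[0x06..0x0c] <- [11 74 be c3 49 01 97]
D2: mem[0x15..0x16] <- [e4 93]
query mem[0x16]=0x93, mem[0x1c]=0x93, mem[0x17]=0x49, mem[0x09]=0xc3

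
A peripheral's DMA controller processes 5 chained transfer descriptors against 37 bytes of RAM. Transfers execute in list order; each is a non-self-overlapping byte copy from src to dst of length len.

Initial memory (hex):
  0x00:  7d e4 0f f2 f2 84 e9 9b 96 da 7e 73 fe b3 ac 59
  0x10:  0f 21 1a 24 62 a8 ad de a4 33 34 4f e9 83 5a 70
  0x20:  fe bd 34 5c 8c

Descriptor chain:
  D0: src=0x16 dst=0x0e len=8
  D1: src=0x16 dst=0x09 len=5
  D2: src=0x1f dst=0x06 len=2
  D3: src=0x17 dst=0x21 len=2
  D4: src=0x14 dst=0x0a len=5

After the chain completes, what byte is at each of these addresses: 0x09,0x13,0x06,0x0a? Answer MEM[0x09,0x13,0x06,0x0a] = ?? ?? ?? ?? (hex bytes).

MEM[0x09,0x13,0x06,0x0a] = ad 4f 70 e9

#0 dst[0x0e+8] := {0xad,0xde,0xa4,0x33,0x34,0x4f,0xe9,0x83}
#1 dst[0x09+5] := {0xad,0xde,0xa4,0x33,0x34}
#2 dst[0x06+2] := {0x70,0xfe}
#3 dst[0x21+2] := {0xde,0xa4}
#4 dst[0x0a+5] := {0xe9,0x83,0xad,0xde,0xa4}
query mem[0x09]=0xad, mem[0x13]=0x4f, mem[0x06]=0x70, mem[0x0a]=0xe9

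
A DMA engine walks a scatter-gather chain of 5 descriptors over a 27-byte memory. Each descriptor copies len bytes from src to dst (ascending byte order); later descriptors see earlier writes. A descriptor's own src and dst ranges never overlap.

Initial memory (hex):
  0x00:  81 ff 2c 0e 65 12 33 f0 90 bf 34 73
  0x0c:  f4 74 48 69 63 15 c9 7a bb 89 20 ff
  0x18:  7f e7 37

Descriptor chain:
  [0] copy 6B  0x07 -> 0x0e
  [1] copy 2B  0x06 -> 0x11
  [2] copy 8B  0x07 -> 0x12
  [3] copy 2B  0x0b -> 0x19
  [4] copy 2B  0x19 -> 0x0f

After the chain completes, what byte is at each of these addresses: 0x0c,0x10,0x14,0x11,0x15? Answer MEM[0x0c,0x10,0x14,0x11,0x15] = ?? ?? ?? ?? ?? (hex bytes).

[0] 0x07->0x0e len=6 : f0 90 bf 34 73 f4
[1] 0x06->0x11 len=2 : 33 f0
[2] 0x07->0x12 len=8 : f0 90 bf 34 73 f4 74 f0
[3] 0x0b->0x19 len=2 : 73 f4
[4] 0x19->0x0f len=2 : 73 f4
query mem[0x0c]=0xf4, mem[0x10]=0xf4, mem[0x14]=0xbf, mem[0x11]=0x33, mem[0x15]=0x34

MEM[0x0c,0x10,0x14,0x11,0x15] = f4 f4 bf 33 34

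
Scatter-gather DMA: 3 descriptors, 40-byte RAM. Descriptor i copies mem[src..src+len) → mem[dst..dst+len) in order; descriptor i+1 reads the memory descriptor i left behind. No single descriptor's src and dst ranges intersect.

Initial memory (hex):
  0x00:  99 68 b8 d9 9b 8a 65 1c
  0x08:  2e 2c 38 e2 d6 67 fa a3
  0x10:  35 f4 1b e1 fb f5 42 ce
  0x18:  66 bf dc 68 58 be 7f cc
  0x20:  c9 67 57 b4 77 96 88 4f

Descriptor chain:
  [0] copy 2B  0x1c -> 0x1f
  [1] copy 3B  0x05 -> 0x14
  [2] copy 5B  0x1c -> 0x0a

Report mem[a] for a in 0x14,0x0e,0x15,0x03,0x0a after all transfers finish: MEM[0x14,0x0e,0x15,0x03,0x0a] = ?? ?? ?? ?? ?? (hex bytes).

D0: mem[0x1f..0x20] <- [58 be]
D1: mem[0x14..0x16] <- [8a 65 1c]
D2: mem[0x0a..0x0e] <- [58 be 7f 58 be]
query mem[0x14]=0x8a, mem[0x0e]=0xbe, mem[0x15]=0x65, mem[0x03]=0xd9, mem[0x0a]=0x58

MEM[0x14,0x0e,0x15,0x03,0x0a] = 8a be 65 d9 58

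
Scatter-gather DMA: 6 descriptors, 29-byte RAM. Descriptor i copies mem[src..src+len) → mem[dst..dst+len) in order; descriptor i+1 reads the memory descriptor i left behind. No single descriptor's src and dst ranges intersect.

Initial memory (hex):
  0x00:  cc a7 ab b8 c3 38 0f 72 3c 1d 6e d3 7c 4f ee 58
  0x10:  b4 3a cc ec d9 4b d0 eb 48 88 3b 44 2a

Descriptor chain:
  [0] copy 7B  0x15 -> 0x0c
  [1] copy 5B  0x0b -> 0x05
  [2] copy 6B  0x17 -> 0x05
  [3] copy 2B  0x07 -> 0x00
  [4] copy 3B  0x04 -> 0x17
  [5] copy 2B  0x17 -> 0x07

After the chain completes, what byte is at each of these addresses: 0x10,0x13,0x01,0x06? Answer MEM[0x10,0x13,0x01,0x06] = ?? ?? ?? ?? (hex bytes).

D0: mem[0x0c..0x12] <- [4b d0 eb 48 88 3b 44]
D1: mem[0x05..0x09] <- [d3 4b d0 eb 48]
D2: mem[0x05..0x0a] <- [eb 48 88 3b 44 2a]
D3: mem[0x00..0x01] <- [88 3b]
D4: mem[0x17..0x19] <- [c3 eb 48]
D5: mem[0x07..0x08] <- [c3 eb]
query mem[0x10]=0x88, mem[0x13]=0xec, mem[0x01]=0x3b, mem[0x06]=0x48

MEM[0x10,0x13,0x01,0x06] = 88 ec 3b 48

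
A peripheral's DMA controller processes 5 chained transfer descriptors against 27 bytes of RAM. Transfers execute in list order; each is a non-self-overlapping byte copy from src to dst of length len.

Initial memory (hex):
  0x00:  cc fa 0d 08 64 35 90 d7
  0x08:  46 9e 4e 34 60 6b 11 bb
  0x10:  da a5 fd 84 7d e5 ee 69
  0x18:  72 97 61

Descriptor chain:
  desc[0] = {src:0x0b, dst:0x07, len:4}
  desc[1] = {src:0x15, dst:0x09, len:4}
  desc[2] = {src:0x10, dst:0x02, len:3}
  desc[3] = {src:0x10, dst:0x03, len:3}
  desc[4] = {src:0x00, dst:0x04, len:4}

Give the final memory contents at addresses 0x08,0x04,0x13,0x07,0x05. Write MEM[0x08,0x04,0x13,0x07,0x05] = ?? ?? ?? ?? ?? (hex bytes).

MEM[0x08,0x04,0x13,0x07,0x05] = 60 cc 84 da fa

D0: mem[0x07..0x0a] <- [34 60 6b 11]
D1: mem[0x09..0x0c] <- [e5 ee 69 72]
D2: mem[0x02..0x04] <- [da a5 fd]
D3: mem[0x03..0x05] <- [da a5 fd]
D4: mem[0x04..0x07] <- [cc fa da da]
query mem[0x08]=0x60, mem[0x04]=0xcc, mem[0x13]=0x84, mem[0x07]=0xda, mem[0x05]=0xfa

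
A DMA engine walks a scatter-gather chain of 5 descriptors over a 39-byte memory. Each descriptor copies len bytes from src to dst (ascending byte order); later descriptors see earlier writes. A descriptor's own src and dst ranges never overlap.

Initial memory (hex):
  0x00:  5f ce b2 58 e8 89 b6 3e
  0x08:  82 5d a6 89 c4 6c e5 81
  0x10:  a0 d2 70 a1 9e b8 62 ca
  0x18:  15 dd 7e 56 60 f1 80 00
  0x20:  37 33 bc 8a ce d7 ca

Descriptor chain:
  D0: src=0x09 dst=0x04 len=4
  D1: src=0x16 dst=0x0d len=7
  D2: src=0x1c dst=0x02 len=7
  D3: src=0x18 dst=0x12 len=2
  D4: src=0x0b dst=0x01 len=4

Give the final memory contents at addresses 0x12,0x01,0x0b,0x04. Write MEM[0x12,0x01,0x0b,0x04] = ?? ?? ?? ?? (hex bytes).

MEM[0x12,0x01,0x0b,0x04] = 15 89 89 ca

[0] 0x09->0x04 len=4 : 5d a6 89 c4
[1] 0x16->0x0d len=7 : 62 ca 15 dd 7e 56 60
[2] 0x1c->0x02 len=7 : 60 f1 80 00 37 33 bc
[3] 0x18->0x12 len=2 : 15 dd
[4] 0x0b->0x01 len=4 : 89 c4 62 ca
query mem[0x12]=0x15, mem[0x01]=0x89, mem[0x0b]=0x89, mem[0x04]=0xca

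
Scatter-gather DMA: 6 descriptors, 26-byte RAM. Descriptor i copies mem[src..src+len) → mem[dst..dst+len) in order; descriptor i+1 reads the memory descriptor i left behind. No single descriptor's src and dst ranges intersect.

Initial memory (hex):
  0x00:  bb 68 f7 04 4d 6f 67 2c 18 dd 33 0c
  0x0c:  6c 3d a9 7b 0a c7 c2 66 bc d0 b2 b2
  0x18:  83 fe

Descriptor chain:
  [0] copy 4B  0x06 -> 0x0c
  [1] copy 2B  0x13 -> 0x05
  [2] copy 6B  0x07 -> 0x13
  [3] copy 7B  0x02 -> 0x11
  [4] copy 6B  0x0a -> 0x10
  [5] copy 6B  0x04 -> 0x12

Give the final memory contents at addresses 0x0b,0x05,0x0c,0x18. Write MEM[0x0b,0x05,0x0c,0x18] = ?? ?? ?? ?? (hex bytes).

MEM[0x0b,0x05,0x0c,0x18] = 0c 66 67 67

#0 dst[0x0c+4] := {0x67,0x2c,0x18,0xdd}
#1 dst[0x05+2] := {0x66,0xbc}
#2 dst[0x13+6] := {0x2c,0x18,0xdd,0x33,0x0c,0x67}
#3 dst[0x11+7] := {0xf7,0x04,0x4d,0x66,0xbc,0x2c,0x18}
#4 dst[0x10+6] := {0x33,0x0c,0x67,0x2c,0x18,0xdd}
#5 dst[0x12+6] := {0x4d,0x66,0xbc,0x2c,0x18,0xdd}
query mem[0x0b]=0x0c, mem[0x05]=0x66, mem[0x0c]=0x67, mem[0x18]=0x67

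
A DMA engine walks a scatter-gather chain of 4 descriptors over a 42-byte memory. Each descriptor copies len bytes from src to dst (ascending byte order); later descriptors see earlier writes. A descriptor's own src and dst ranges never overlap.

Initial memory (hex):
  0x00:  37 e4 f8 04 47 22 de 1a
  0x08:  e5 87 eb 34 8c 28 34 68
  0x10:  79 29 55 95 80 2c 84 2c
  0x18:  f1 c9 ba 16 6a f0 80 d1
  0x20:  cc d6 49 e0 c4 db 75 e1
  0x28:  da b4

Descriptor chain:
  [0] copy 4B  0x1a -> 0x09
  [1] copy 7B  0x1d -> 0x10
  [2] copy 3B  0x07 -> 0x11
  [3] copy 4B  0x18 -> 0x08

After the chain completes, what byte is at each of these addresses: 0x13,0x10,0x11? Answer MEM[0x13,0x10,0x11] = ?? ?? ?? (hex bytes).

  after D0: wrote 4B at 0x09 = ba166af0
  after D1: wrote 7B at 0x10 = f080d1ccd649e0
  after D2: wrote 3B at 0x11 = 1ae5ba
  after D3: wrote 4B at 0x08 = f1c9ba16
query mem[0x13]=0xba, mem[0x10]=0xf0, mem[0x11]=0x1a

MEM[0x13,0x10,0x11] = ba f0 1a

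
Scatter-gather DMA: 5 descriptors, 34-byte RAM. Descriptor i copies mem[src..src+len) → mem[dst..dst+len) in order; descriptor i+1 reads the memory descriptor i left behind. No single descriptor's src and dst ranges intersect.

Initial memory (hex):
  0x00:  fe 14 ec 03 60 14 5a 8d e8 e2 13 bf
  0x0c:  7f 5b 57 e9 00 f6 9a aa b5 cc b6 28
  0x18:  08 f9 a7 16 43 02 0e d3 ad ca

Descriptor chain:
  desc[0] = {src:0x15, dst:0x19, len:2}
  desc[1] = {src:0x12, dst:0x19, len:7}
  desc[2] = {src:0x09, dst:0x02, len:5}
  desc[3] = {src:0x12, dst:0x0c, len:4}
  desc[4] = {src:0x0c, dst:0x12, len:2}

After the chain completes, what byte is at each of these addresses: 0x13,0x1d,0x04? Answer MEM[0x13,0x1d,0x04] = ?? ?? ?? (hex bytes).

MEM[0x13,0x1d,0x04] = aa b6 bf

[0] 0x15->0x19 len=2 : cc b6
[1] 0x12->0x19 len=7 : 9a aa b5 cc b6 28 08
[2] 0x09->0x02 len=5 : e2 13 bf 7f 5b
[3] 0x12->0x0c len=4 : 9a aa b5 cc
[4] 0x0c->0x12 len=2 : 9a aa
query mem[0x13]=0xaa, mem[0x1d]=0xb6, mem[0x04]=0xbf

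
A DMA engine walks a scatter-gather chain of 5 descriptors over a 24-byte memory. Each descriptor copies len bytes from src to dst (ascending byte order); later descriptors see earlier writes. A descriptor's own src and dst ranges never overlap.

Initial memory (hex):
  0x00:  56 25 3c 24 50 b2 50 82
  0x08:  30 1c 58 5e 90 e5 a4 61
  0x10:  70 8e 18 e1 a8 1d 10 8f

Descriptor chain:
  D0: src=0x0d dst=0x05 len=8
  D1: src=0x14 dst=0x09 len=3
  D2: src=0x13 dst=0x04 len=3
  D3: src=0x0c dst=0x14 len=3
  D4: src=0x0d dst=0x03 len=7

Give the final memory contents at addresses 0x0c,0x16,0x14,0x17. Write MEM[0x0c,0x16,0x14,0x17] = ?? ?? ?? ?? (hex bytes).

MEM[0x0c,0x16,0x14,0x17] = a8 a4 a8 8f

#0 dst[0x05+8] := {0xe5,0xa4,0x61,0x70,0x8e,0x18,0xe1,0xa8}
#1 dst[0x09+3] := {0xa8,0x1d,0x10}
#2 dst[0x04+3] := {0xe1,0xa8,0x1d}
#3 dst[0x14+3] := {0xa8,0xe5,0xa4}
#4 dst[0x03+7] := {0xe5,0xa4,0x61,0x70,0x8e,0x18,0xe1}
query mem[0x0c]=0xa8, mem[0x16]=0xa4, mem[0x14]=0xa8, mem[0x17]=0x8f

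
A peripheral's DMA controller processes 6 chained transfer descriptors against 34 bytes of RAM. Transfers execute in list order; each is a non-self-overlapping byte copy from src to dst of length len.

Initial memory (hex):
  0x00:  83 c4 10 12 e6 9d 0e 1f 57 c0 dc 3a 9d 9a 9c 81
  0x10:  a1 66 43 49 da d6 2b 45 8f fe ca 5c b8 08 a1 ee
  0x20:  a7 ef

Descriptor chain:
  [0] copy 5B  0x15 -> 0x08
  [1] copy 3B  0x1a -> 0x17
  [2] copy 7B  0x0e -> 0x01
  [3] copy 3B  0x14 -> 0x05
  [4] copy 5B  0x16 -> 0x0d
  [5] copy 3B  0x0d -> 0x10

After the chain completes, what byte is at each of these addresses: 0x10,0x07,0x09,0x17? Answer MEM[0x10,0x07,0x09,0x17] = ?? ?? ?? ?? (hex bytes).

  after D0: wrote 5B at 0x08 = d62b458ffe
  after D1: wrote 3B at 0x17 = ca5cb8
  after D2: wrote 7B at 0x01 = 9c81a1664349da
  after D3: wrote 3B at 0x05 = dad62b
  after D4: wrote 5B at 0x0d = 2bca5cb8ca
  after D5: wrote 3B at 0x10 = 2bca5c
query mem[0x10]=0x2b, mem[0x07]=0x2b, mem[0x09]=0x2b, mem[0x17]=0xca

MEM[0x10,0x07,0x09,0x17] = 2b 2b 2b ca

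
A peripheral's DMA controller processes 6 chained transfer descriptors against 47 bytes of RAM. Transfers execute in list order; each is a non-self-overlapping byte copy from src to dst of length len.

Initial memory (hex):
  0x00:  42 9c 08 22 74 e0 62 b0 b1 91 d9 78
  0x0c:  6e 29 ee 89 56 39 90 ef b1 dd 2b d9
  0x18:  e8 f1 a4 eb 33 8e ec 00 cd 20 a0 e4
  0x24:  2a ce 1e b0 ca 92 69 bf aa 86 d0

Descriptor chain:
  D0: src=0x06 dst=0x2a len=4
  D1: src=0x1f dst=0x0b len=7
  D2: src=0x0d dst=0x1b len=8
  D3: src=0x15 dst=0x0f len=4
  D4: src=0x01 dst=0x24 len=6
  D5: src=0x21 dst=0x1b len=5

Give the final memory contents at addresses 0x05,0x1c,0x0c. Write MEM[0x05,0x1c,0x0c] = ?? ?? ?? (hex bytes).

#0 dst[0x2a+4] := {0x62,0xb0,0xb1,0x91}
#1 dst[0x0b+7] := {0x00,0xcd,0x20,0xa0,0xe4,0x2a,0xce}
#2 dst[0x1b+8] := {0x20,0xa0,0xe4,0x2a,0xce,0x90,0xef,0xb1}
#3 dst[0x0f+4] := {0xdd,0x2b,0xd9,0xe8}
#4 dst[0x24+6] := {0x9c,0x08,0x22,0x74,0xe0,0x62}
#5 dst[0x1b+5] := {0xef,0xb1,0xe4,0x9c,0x08}
query mem[0x05]=0xe0, mem[0x1c]=0xb1, mem[0x0c]=0xcd

MEM[0x05,0x1c,0x0c] = e0 b1 cd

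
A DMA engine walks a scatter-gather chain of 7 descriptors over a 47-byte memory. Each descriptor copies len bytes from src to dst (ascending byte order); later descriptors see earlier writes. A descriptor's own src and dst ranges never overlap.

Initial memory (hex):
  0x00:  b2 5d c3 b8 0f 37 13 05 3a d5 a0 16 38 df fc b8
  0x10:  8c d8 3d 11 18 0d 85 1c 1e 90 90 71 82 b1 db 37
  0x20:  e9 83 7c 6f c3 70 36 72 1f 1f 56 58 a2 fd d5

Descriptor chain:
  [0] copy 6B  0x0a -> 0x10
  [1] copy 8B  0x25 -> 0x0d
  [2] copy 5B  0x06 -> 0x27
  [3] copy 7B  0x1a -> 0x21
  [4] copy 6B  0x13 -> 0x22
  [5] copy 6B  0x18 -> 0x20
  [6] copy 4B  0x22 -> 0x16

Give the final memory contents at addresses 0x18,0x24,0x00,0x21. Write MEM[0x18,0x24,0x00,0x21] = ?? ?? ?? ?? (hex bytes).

MEM[0x18,0x24,0x00,0x21] = 82 82 b2 90

#0 dst[0x10+6] := {0xa0,0x16,0x38,0xdf,0xfc,0xb8}
#1 dst[0x0d+8] := {0x70,0x36,0x72,0x1f,0x1f,0x56,0x58,0xa2}
#2 dst[0x27+5] := {0x13,0x05,0x3a,0xd5,0xa0}
#3 dst[0x21+7] := {0x90,0x71,0x82,0xb1,0xdb,0x37,0xe9}
#4 dst[0x22+6] := {0x58,0xa2,0xb8,0x85,0x1c,0x1e}
#5 dst[0x20+6] := {0x1e,0x90,0x90,0x71,0x82,0xb1}
#6 dst[0x16+4] := {0x90,0x71,0x82,0xb1}
query mem[0x18]=0x82, mem[0x24]=0x82, mem[0x00]=0xb2, mem[0x21]=0x90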